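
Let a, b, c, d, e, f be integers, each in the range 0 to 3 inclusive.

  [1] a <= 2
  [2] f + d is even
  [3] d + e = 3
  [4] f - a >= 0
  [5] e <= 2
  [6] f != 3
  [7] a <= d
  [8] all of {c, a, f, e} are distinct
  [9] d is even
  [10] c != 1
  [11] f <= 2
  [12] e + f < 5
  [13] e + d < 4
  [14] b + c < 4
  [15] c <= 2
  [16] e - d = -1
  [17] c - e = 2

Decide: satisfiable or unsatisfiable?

Constraints 1, 5, 11, and 15 confine each of c, a, f, e to the 3 values {0, …, 2} (the domain already gives each ≥ 0).
Constraint 8 requires all 4 of them to be distinct, but only 3 values are available — impossible by the pigeonhole principle.

Unsatisfiable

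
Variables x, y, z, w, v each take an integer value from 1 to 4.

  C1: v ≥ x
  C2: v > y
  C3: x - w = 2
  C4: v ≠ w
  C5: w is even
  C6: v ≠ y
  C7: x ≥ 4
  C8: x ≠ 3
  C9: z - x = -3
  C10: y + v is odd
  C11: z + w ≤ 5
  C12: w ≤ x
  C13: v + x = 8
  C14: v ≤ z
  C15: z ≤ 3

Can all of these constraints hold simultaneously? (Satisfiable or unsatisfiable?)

From constraints 1 and 7: v ≥ x and x ≥ 4, so v ≥ 4. From constraints 14 and 15: v ≤ z and z ≤ 3, so v ≤ 3. But 3 < 4, so no value of v works.

Unsatisfiable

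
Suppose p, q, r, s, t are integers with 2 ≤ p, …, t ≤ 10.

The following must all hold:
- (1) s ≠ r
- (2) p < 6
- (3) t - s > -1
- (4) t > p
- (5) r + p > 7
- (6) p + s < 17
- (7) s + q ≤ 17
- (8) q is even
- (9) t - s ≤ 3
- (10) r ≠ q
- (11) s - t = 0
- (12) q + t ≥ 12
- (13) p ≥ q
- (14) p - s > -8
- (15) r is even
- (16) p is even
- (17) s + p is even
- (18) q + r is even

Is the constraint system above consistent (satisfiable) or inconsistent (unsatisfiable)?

Satisfiable

Take p = 4, q = 4, r = 6, s = 10, t = 10. Then constraint 3: t - s = 0; constraint 5: r + p = 10; constraint 6: p + s = 14, and every other listed constraint is also met.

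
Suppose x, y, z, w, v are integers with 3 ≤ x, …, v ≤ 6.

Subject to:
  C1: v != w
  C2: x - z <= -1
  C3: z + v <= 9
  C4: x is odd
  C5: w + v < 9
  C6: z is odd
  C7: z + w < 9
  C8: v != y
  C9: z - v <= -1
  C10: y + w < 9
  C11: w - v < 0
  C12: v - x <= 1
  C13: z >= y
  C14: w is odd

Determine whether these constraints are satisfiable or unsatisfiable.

Unsatisfiable

Constraints 2, 9, and 12 give z − x ≥ 1, x − v ≥ -1, v − z ≥ 1.
Adding all 3 inequalities: the left sides telescope to 0, and the right sides sum to 1 + (-1) + 1 = 1. So 0 ≥ 1, which is false.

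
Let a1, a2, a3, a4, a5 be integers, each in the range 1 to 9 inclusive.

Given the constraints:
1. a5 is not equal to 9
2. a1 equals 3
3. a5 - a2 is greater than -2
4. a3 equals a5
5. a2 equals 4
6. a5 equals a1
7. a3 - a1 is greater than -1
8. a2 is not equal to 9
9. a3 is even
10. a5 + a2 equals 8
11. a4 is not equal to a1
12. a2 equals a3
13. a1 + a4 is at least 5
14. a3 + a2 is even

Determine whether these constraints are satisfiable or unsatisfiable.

Constraint 5 fixes a2 = 4 and constraint 2 fixes a1 = 3. Constraints 4, 6, and 12 give a2 = a3 = a5 = a1, so a2 = a1. But 4 ≠ 3 — contradiction.

Unsatisfiable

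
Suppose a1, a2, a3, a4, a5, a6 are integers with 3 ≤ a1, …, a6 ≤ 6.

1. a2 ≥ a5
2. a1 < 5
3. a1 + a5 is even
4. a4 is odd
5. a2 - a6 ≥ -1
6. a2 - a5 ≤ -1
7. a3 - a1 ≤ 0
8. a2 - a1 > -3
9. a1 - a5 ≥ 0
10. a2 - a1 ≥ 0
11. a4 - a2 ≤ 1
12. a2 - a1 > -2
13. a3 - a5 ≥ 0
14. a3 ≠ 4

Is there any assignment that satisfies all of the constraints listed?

Constraints 6, 7, 10, and 13 give a1 − a3 ≥ 0, a3 − a5 ≥ 0, a5 − a2 ≥ 1, a2 − a1 ≥ 0.
Adding all 4 inequalities: the left sides telescope to 0, and the right sides sum to 0 + 0 + 1 + 0 = 1. So 0 ≥ 1, which is false.

Unsatisfiable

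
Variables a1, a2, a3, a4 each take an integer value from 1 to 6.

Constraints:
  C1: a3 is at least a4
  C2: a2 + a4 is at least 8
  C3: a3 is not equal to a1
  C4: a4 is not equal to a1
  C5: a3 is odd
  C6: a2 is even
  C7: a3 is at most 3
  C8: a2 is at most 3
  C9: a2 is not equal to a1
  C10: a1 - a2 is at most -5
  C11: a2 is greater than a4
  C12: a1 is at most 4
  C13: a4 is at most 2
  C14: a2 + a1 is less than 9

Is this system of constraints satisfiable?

Unsatisfiable

From constraint 8: a2 ≤ 3. From constraints 1 and 7: a4 ≤ a3 ≤ 3. Hence a2 + a4 ≤ 6. But constraint 2 requires a2 + a4 ≥ 8, and 8 > 6. Contradiction.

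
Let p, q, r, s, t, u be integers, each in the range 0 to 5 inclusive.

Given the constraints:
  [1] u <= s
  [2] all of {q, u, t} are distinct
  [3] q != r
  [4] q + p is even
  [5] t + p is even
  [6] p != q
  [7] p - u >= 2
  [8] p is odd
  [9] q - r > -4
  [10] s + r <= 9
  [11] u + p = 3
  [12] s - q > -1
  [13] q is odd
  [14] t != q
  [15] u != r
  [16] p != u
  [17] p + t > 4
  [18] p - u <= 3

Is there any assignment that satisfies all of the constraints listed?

Satisfiable

One satisfying assignment is p = 3, q = 1, r = 4, s = 3, t = 3, u = 0.
For the less obvious constraints — constraint 7: p - u = 3; constraint 9: q - r = -3; constraint 10: s + r = 7 — and the others hold by inspection.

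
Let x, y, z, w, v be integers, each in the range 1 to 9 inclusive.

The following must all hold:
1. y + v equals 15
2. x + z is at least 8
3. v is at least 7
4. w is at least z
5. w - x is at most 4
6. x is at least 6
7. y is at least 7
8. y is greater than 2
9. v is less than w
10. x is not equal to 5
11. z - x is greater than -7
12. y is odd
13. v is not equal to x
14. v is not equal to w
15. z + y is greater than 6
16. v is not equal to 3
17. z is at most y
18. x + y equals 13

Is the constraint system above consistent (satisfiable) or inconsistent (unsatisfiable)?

Try x = 6, y = 7, z = 2, w = 9, v = 8.
Check constraint 1: y + v = 15; constraint 2: x + z = 8. The remaining constraints are straightforward to verify.

Satisfiable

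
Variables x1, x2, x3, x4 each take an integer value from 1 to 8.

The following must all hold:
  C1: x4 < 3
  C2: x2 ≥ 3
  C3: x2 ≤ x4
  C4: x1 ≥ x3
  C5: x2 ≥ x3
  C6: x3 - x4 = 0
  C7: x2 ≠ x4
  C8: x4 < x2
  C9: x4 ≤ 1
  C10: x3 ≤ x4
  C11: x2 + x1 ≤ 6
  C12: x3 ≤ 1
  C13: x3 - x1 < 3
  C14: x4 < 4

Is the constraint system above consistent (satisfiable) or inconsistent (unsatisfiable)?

From constraints 2 and 3: x4 ≥ x2 and x2 ≥ 3, so x4 ≥ 3. From constraint 9: x4 ≤ 1. But 1 < 3, so no value of x4 works.

Unsatisfiable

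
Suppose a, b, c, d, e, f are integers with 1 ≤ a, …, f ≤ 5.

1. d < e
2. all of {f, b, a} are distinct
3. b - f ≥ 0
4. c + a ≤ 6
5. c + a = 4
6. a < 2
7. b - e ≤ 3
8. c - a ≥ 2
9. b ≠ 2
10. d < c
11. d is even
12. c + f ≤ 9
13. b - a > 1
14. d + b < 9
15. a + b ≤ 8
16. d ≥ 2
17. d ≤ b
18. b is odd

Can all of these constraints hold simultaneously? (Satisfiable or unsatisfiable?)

Setting (a, b, c, d, e, f) = (1, 5, 3, 2, 5, 3) satisfies everything: constraint 3: b - f = 2; constraint 4: c + a = 4; constraint 5: c + a = 4, and the others follow.

Satisfiable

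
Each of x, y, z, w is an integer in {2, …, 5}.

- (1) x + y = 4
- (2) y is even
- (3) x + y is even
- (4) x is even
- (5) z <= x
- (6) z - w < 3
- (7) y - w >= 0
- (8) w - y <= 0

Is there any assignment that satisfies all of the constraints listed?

Satisfiable

Try x = 2, y = 2, z = 2, w = 2.
Check constraint 1: x + y = 4; constraint 6: z - w = 0; constraint 7: y - w = 0. The remaining constraints are straightforward to verify.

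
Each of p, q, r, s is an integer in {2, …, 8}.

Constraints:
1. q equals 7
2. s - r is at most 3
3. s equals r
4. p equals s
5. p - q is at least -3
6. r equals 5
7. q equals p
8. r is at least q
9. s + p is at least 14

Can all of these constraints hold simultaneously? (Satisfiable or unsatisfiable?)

Unsatisfiable

Constraint 1 fixes q = 7 and constraint 6 fixes r = 5. Constraints 3, 4, and 7 give q = p = s = r, so q = r. But 7 ≠ 5 — contradiction.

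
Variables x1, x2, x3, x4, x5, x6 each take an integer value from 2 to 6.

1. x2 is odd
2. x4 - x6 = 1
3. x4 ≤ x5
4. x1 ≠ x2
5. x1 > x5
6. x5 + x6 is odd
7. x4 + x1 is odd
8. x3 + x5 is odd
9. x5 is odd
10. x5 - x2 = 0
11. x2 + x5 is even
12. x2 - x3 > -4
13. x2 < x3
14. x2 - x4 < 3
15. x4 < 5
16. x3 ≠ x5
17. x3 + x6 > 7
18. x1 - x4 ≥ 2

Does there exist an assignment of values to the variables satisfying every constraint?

Try x1 = 6, x2 = 3, x3 = 6, x4 = 3, x5 = 3, x6 = 2.
Check constraint 2: x4 - x6 = 1; constraint 10: x5 - x2 = 0; constraint 12: x2 - x3 = -3. The remaining constraints are straightforward to verify.

Satisfiable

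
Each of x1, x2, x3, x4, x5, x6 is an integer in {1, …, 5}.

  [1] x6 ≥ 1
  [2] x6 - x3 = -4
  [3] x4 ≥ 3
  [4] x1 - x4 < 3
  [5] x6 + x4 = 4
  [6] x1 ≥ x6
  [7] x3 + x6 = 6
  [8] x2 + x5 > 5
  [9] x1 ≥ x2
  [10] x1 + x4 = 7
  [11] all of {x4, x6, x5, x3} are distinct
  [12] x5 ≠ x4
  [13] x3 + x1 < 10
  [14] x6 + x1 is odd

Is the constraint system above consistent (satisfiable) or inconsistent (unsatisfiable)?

Try x1 = 4, x2 = 4, x3 = 5, x4 = 3, x5 = 2, x6 = 1.
Check constraint 2: x6 - x3 = -4; constraint 4: x1 - x4 = 1; constraint 5: x6 + x4 = 4. The remaining constraints are straightforward to verify.

Satisfiable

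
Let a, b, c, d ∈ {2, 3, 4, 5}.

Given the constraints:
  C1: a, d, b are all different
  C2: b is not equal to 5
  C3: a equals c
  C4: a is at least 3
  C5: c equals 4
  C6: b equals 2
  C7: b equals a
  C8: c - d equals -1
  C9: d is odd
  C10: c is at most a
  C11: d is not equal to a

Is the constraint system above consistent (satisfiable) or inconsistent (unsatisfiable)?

Constraint 6 fixes b = 2 and constraint 5 fixes c = 4. Constraints 3 and 7 give b = a = c, so b = c. But 2 ≠ 4 — contradiction.

Unsatisfiable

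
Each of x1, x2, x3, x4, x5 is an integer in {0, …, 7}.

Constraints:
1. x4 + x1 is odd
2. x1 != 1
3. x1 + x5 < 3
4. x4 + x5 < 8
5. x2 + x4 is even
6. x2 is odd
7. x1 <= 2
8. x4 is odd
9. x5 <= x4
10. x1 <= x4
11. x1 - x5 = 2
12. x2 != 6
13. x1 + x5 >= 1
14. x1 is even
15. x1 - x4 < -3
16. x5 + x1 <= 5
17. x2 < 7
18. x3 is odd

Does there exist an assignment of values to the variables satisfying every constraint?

Satisfiable

Try x1 = 2, x2 = 1, x3 = 1, x4 = 7, x5 = 0.
Check constraint 3: x1 + x5 = 2; constraint 4: x4 + x5 = 7; constraint 11: x1 - x5 = 2. The remaining constraints are straightforward to verify.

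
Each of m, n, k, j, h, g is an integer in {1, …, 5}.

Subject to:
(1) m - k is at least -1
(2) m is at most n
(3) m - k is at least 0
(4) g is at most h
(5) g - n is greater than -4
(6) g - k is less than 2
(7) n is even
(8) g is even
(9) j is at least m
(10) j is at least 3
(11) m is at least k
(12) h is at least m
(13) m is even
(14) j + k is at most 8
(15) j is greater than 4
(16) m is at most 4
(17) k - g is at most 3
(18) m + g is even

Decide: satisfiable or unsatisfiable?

One satisfying assignment is m = 4, n = 4, k = 2, j = 5, h = 4, g = 2.
For the less obvious constraints — constraint 1: m - k = 2; constraint 3: m - k = 2; constraint 5: g - n = -2 — and the others hold by inspection.

Satisfiable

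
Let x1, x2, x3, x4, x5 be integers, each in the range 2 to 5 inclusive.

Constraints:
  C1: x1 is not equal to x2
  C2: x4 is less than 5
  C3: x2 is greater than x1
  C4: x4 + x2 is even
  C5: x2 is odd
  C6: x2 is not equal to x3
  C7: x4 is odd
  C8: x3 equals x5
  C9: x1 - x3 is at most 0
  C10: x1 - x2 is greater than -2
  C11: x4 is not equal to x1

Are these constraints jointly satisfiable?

One satisfying assignment is x1 = 4, x2 = 5, x3 = 4, x4 = 3, x5 = 4.
For the less obvious constraints — constraint 9: x1 - x3 = 0; constraint 10: x1 - x2 = -1 — and the others hold by inspection.

Satisfiable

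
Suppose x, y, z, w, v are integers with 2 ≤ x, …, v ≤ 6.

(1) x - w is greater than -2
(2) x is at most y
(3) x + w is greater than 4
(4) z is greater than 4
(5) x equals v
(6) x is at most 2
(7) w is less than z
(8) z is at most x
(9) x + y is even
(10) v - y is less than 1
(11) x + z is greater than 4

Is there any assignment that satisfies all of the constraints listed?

From constraint 4: z ≥ 5. From constraints 6 and 8: z ≤ x and x ≤ 2, so z ≤ 2. But 2 < 5, so no value of z works.

Unsatisfiable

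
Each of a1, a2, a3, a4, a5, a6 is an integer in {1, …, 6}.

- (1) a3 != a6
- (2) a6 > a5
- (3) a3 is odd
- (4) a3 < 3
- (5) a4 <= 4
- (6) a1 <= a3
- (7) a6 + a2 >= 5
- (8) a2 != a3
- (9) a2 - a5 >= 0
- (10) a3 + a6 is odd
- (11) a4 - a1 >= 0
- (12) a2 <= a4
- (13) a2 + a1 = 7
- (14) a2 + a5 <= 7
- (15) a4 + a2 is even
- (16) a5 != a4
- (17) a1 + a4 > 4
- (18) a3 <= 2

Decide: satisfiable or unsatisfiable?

Unsatisfiable

From constraints 5 and 12: a2 ≤ a4 ≤ 4. From constraints 6 and 18: a1 ≤ a3 ≤ 2. Hence a2 + a1 ≤ 6. But constraint 13 requires a2 + a1 = 7, and 7 > 6. Contradiction.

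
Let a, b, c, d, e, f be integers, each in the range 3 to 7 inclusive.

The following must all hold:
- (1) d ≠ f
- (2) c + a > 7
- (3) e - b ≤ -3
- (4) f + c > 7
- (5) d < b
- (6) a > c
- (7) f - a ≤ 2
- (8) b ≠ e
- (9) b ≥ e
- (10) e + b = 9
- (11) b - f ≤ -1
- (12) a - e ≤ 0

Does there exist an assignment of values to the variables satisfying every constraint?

Constraints 3, 7, 11, and 12 give f − b ≥ 1, b − e ≥ 3, e − a ≥ 0, a − f ≥ -2.
Adding all 4 inequalities: the left sides telescope to 0, and the right sides sum to 1 + 3 + 0 + (-2) = 2. So 0 ≥ 2, which is false.

Unsatisfiable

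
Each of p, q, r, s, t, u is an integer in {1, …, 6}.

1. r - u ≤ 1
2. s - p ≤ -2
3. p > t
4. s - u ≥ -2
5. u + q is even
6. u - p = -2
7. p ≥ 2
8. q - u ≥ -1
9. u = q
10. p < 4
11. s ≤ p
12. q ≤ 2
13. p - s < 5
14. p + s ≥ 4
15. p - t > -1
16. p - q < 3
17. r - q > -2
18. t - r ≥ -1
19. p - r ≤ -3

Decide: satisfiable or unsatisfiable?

Unsatisfiable

Constraints 1, 2, 4, and 19 give u − r ≥ -1, r − p ≥ 3, p − s ≥ 2, s − u ≥ -2.
Adding all 4 inequalities: the left sides telescope to 0, and the right sides sum to (-1) + 3 + 2 + (-2) = 2. So 0 ≥ 2, which is false.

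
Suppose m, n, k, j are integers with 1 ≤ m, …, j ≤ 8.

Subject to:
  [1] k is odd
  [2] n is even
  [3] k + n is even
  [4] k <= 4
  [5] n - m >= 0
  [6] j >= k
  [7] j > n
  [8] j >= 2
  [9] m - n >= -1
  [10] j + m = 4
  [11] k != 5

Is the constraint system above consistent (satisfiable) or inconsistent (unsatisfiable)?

Unsatisfiable

Constraint 1 makes k odd and constraint 2 makes n even, so k + n must be odd. Constraint 3 says k + n is even — contradiction.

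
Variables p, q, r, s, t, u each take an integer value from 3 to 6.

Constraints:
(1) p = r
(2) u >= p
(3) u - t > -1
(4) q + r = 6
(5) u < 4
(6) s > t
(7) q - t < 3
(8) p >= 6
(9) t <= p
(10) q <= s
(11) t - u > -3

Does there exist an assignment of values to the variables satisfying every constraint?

From constraints 2 and 8: u ≥ p and p ≥ 6, so u ≥ 6. From constraint 5: u ≤ 3. But 3 < 6, so no value of u works.

Unsatisfiable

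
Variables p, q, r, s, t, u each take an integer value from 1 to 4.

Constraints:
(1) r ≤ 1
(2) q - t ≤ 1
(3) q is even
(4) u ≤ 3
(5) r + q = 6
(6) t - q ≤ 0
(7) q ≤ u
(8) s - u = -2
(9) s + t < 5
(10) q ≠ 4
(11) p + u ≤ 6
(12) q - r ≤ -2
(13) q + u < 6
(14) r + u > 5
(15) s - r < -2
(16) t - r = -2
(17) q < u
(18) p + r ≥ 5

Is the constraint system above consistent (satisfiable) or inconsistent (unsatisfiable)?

From constraint 1: r ≤ 1. From constraints 4 and 7: q ≤ u ≤ 3. Hence r + q ≤ 4. But constraint 5 requires r + q = 6, and 6 > 4. Contradiction.

Unsatisfiable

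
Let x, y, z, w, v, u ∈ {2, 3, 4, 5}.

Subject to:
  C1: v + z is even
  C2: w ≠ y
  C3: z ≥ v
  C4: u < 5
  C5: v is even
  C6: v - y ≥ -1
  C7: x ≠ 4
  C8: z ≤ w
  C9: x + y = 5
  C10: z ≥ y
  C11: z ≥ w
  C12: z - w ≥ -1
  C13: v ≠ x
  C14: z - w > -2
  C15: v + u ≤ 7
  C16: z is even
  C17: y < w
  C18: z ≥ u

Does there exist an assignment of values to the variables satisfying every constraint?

Satisfiable

Setting (x, y, z, w, v, u) = (3, 2, 4, 4, 2, 4) satisfies everything: constraint 6: v - y = 0; constraint 9: x + y = 5, and the others follow.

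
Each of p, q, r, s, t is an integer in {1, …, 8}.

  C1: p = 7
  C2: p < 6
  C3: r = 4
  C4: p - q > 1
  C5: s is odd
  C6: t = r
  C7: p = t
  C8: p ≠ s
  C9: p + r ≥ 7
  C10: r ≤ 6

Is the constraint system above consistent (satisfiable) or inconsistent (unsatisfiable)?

Constraint 1 fixes p = 7 and constraint 3 fixes r = 4. Constraints 6 and 7 give p = t = r, so p = r. But 7 ≠ 4 — contradiction.

Unsatisfiable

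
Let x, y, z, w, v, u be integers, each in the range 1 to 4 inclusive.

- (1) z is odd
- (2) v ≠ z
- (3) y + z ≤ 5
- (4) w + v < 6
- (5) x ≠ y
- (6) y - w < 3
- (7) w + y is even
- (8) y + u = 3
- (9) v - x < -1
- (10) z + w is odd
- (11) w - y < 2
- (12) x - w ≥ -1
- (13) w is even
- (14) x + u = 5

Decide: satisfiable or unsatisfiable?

Try x = 4, y = 2, z = 1, w = 2, v = 2, u = 1.
Check constraint 3: y + z = 3; constraint 4: w + v = 4. The remaining constraints are straightforward to verify.

Satisfiable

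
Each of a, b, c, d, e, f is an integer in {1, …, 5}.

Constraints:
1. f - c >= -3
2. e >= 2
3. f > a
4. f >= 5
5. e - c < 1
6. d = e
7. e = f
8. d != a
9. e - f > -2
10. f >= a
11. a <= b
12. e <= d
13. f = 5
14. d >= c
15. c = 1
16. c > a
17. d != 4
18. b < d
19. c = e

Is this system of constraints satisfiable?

Unsatisfiable

Constraint 15 fixes c = 1 and constraint 13 fixes f = 5. Constraints 7 and 19 give c = e = f, so c = f. But 1 ≠ 5 — contradiction.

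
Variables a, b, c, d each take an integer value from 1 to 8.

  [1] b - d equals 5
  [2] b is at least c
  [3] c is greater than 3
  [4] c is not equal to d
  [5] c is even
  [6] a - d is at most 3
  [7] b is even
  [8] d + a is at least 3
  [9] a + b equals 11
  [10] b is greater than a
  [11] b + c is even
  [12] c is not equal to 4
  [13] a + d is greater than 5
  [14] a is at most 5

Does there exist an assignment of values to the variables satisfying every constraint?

Take a = 3, b = 8, c = 6, d = 3. Then constraint 1: b - d = 5; constraint 6: a - d = 0, and every other listed constraint is also met.

Satisfiable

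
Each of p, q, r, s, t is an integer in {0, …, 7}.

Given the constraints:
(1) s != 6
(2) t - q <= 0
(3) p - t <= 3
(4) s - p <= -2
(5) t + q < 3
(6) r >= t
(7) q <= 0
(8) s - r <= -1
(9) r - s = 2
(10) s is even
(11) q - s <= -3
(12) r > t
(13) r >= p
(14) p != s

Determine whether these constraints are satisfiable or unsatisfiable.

Constraints 2, 3, 4, and 11 give t − p ≥ -3, p − s ≥ 2, s − q ≥ 3, q − t ≥ 0.
Adding all 4 inequalities: the left sides telescope to 0, and the right sides sum to (-3) + 2 + 3 + 0 = 2. So 0 ≥ 2, which is false.

Unsatisfiable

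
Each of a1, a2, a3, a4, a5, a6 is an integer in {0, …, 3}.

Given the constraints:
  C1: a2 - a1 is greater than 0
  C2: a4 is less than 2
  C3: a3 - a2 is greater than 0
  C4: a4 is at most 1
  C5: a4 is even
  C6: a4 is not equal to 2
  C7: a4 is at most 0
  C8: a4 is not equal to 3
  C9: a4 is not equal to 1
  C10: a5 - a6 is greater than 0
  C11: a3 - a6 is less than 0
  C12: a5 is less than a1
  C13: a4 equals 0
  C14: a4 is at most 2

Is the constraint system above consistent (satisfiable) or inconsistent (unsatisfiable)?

Constraints 1, 3, 10, 11, and 12 give a5 < a1, a1 < a2, a2 < a3, a3 < a6, a6 < a5. Chaining: a5 < a1 < a2 < a3 < a6 < a5, which forces a5 < a5 — impossible.

Unsatisfiable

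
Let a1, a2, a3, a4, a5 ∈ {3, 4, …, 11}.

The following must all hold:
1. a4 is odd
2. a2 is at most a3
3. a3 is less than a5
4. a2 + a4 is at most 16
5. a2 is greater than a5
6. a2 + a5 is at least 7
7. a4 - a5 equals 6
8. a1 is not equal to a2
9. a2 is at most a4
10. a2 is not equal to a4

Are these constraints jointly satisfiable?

Unsatisfiable

Constraints 2, 3, and 5 give a5 < a2, a2 ≤ a3, a3 < a5. Chaining: a5 < a2 ≤ a3 < a5, which forces a5 < a5 — impossible.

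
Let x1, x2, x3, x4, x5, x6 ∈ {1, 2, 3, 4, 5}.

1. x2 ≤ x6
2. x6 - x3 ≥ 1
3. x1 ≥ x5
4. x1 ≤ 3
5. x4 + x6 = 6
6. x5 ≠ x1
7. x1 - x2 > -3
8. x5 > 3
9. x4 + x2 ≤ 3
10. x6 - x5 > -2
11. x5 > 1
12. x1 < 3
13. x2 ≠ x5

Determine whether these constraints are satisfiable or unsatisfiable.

Unsatisfiable

From constraint 8: x5 ≥ 4. From constraints 3 and 4: x5 ≤ x1 and x1 ≤ 3, so x5 ≤ 3. But 3 < 4, so no value of x5 works.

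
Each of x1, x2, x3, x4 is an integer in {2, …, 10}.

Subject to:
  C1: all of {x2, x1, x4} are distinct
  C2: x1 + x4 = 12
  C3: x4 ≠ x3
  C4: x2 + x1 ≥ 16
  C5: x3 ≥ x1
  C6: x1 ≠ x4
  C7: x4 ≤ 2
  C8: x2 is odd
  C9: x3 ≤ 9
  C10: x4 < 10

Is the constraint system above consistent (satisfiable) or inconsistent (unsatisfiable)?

Unsatisfiable

From constraints 5 and 9: x1 ≤ x3 ≤ 9. From constraint 7: x4 ≤ 2. Hence x1 + x4 ≤ 11. But constraint 2 requires x1 + x4 = 12, and 12 > 11. Contradiction.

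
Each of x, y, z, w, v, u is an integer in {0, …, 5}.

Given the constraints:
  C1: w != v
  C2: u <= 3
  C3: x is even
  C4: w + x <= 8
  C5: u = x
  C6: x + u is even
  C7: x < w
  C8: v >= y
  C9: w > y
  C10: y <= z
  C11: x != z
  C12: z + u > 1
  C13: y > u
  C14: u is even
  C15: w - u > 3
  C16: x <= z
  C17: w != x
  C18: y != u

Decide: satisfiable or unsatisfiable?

Satisfiable

Try x = 0, y = 3, z = 4, w = 5, v = 4, u = 0.
Check constraint 4: w + x = 5; constraint 12: z + u = 4; constraint 15: w - u = 5. The remaining constraints are straightforward to verify.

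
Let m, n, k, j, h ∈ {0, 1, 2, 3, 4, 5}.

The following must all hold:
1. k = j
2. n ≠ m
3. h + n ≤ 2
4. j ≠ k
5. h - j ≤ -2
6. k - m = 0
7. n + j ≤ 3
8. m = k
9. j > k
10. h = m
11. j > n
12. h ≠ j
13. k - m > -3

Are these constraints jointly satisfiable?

Unsatisfiable

From constraints 1, 8, and 10, h = m = k = j, so h = j. But constraint 12 says h ≠ j. Contradiction.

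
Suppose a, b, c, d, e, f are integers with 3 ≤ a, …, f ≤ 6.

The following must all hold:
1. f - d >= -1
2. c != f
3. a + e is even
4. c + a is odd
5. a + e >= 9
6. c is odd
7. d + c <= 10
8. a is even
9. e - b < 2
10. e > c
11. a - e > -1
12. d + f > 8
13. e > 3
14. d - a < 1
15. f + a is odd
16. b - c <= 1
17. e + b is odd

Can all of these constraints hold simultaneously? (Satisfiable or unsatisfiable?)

One satisfying assignment is a = 6, b = 3, c = 3, d = 4, e = 4, f = 5.
For the less obvious constraints — constraint 1: f - d = 1; constraint 5: a + e = 10 — and the others hold by inspection.

Satisfiable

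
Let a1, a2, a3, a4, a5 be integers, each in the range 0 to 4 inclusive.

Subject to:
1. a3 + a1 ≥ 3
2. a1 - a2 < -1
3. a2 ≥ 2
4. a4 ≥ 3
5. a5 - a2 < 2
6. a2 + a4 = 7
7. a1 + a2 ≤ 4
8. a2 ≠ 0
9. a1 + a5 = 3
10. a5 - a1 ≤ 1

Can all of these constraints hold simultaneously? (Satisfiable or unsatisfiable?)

Satisfiable

Try a1 = 1, a2 = 3, a3 = 2, a4 = 4, a5 = 2.
Check constraint 1: a3 + a1 = 3; constraint 2: a1 - a2 = -2. The remaining constraints are straightforward to verify.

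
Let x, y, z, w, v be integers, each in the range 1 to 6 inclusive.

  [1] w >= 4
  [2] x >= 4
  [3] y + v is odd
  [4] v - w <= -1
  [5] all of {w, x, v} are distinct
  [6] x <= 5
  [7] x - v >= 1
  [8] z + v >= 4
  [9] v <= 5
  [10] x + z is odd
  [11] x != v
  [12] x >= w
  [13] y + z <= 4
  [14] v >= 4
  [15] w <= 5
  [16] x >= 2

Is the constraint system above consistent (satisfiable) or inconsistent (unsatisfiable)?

Unsatisfiable

Constraints 1, 2, 6, 9, 14, and 15 confine each of w, x, v to the 2 values {4, 5}.
Constraint 5 requires all 3 of them to be distinct, but only 2 values are available — impossible by the pigeonhole principle.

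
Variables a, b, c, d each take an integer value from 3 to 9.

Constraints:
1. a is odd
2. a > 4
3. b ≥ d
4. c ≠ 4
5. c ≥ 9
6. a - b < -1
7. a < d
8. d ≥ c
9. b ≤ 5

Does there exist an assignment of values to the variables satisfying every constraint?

Unsatisfiable

From constraints 5 and 8: d ≥ c and c ≥ 9, so d ≥ 9. From constraints 3 and 9: d ≤ b and b ≤ 5, so d ≤ 5. But 5 < 9, so no value of d works.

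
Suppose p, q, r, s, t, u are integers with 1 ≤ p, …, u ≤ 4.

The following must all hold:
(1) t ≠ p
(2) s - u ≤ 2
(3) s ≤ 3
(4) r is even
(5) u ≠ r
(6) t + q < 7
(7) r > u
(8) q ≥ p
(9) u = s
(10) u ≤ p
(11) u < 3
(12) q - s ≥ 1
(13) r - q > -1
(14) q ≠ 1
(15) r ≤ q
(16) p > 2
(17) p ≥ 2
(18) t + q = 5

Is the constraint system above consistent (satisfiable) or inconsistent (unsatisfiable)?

Satisfiable

The assignment p = 3, q = 4, r = 4, s = 1, t = 1, u = 1 works:
  constraint 2 holds since s - u = 0.
  constraint 6 holds since t + q = 5.
The rest check out directly.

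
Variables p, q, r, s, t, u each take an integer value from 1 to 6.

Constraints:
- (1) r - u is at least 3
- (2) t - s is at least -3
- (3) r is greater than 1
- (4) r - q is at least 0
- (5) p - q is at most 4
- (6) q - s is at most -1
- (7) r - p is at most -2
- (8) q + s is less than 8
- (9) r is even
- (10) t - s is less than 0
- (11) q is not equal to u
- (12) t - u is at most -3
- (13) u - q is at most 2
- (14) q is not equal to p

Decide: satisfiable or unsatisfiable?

Unsatisfiable

Constraints 1, 2, 5, 6, 7, and 12 give q − p ≥ -4, p − r ≥ 2, r − u ≥ 3, u − t ≥ 3, t − s ≥ -3, s − q ≥ 1.
Adding all 6 inequalities: the left sides telescope to 0, and the right sides sum to (-4) + 2 + 3 + 3 + (-3) + 1 = 2. So 0 ≥ 2, which is false.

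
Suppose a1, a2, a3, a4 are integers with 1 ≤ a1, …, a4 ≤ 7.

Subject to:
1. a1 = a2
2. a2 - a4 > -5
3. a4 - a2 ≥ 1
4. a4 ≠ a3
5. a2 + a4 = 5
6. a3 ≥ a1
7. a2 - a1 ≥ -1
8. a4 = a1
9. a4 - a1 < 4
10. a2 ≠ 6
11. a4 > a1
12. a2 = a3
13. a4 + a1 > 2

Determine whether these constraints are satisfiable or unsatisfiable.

From constraints 1, 8, and 12, a4 = a1 = a2 = a3, so a4 = a3. But constraint 4 says a4 ≠ a3. Contradiction.

Unsatisfiable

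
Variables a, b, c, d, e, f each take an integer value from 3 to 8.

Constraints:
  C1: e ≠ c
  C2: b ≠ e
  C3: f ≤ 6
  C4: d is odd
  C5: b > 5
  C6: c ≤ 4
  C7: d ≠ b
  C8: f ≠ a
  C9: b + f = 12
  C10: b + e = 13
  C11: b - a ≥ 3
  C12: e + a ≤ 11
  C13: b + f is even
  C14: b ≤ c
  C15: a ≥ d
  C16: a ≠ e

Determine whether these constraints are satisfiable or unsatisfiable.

Unsatisfiable

From constraints 6 and 14: b ≤ c ≤ 4. From constraint 3: f ≤ 6. Hence b + f ≤ 10. But constraint 9 requires b + f = 12, and 12 > 10. Contradiction.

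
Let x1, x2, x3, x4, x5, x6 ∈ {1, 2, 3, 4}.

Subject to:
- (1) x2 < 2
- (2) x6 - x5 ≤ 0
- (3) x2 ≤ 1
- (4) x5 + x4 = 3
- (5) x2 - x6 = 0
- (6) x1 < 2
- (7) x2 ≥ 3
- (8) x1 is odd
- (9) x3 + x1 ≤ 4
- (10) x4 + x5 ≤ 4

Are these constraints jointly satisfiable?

Unsatisfiable

From constraint 7: x2 ≥ 3. From constraint 1: x2 ≤ 1. But 1 < 3, so no value of x2 works.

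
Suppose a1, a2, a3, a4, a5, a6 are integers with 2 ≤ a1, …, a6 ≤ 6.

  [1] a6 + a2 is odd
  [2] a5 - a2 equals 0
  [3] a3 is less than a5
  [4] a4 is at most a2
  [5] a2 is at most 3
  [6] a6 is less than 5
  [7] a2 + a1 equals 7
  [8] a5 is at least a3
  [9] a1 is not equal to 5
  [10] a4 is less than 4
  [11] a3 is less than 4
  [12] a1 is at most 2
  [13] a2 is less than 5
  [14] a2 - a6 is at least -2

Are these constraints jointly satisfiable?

From constraint 5: a2 ≤ 3. From constraint 12: a1 ≤ 2. Hence a2 + a1 ≤ 5. But constraint 7 requires a2 + a1 = 7, and 7 > 5. Contradiction.

Unsatisfiable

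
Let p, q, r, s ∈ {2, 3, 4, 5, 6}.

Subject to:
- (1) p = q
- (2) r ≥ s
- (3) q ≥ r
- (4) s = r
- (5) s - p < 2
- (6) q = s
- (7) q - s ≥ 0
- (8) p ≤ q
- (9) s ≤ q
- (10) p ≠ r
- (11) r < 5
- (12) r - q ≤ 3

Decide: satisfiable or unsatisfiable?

From constraints 1, 4, and 6, p = q = s = r, so p = r. But constraint 10 says p ≠ r. Contradiction.

Unsatisfiable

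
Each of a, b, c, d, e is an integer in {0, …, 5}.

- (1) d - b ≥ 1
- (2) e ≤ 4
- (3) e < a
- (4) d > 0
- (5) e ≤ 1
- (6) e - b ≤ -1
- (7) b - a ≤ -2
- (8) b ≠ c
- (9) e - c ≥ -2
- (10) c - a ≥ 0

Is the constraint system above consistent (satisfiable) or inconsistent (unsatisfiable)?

Unsatisfiable

Constraints 6, 7, 9, and 10 give e − c ≥ -2, c − a ≥ 0, a − b ≥ 2, b − e ≥ 1.
Adding all 4 inequalities: the left sides telescope to 0, and the right sides sum to (-2) + 0 + 2 + 1 = 1. So 0 ≥ 1, which is false.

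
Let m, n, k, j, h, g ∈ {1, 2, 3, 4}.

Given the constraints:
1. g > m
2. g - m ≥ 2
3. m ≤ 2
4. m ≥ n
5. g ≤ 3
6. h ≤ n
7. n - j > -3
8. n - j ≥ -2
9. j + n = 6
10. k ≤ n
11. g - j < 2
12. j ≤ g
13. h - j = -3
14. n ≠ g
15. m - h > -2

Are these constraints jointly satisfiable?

Unsatisfiable

From constraints 5 and 12: j ≤ g ≤ 3. From constraints 3 and 4: n ≤ m ≤ 2. Hence j + n ≤ 5. But constraint 9 requires j + n = 6, and 6 > 5. Contradiction.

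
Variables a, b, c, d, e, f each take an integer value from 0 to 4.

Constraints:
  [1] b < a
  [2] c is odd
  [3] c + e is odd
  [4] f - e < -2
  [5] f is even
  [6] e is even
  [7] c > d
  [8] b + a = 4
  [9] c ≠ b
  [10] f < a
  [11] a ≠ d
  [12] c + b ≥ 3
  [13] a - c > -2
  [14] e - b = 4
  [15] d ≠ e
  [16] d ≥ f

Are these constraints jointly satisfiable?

Satisfiable

The assignment a = 4, b = 0, c = 3, d = 0, e = 4, f = 0 works:
  constraint 4 holds since f - e = -4.
  constraint 8 holds since b + a = 4.
  constraint 12 holds since c + b = 3.
The rest check out directly.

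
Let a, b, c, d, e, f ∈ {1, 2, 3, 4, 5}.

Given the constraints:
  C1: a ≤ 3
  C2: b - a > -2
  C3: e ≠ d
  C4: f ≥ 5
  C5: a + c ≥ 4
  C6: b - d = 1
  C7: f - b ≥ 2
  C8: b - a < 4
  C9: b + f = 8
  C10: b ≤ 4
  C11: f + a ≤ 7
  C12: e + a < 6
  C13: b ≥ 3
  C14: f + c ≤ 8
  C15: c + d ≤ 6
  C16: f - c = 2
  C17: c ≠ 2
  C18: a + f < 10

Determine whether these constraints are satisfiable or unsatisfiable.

The assignment a = 2, b = 3, c = 3, d = 2, e = 3, f = 5 works:
  constraint 2 holds since b - a = 1.
  constraint 5 holds since a + c = 5.
The rest check out directly.

Satisfiable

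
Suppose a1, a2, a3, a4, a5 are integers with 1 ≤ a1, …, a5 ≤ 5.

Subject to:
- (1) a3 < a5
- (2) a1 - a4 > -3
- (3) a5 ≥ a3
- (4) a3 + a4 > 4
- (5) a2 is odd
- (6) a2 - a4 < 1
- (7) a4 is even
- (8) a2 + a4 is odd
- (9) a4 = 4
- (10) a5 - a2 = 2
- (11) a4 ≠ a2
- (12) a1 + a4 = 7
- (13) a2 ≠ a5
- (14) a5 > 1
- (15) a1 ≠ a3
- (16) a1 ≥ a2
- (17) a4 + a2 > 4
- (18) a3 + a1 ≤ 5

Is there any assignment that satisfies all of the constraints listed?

Satisfiable

One satisfying assignment is a1 = 3, a2 = 3, a3 = 1, a4 = 4, a5 = 5.
For the less obvious constraints — constraint 2: a1 - a4 = -1; constraint 4: a3 + a4 = 5; constraint 6: a2 - a4 = -1 — and the others hold by inspection.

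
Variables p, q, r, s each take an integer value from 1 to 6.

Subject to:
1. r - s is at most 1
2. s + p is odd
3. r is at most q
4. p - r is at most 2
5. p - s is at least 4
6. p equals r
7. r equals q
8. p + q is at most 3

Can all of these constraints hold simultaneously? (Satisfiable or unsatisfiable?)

Unsatisfiable

Constraints 1, 4, and 5 give p − s ≥ 4, s − r ≥ -1, r − p ≥ -2.
Adding all 3 inequalities: the left sides telescope to 0, and the right sides sum to 4 + (-1) + (-2) = 1. So 0 ≥ 1, which is false.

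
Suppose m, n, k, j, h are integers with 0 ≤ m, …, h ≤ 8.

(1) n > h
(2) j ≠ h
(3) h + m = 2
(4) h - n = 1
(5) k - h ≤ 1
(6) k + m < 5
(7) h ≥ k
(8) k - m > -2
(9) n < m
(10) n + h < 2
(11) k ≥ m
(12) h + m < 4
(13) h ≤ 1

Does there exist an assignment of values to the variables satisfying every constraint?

Unsatisfiable

Constraints 1, 7, 9, and 11 give n < m, m ≤ k, k ≤ h, h < n. Chaining: n < m ≤ k ≤ h < n, which forces n < n — impossible.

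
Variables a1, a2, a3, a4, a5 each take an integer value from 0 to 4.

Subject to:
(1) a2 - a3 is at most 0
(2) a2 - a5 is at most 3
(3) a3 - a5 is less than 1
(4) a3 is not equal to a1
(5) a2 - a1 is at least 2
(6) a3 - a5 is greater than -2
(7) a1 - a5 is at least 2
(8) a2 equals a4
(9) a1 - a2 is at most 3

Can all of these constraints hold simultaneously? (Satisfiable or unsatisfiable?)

Constraints 2, 5, and 7 give a5 − a2 ≥ -3, a2 − a1 ≥ 2, a1 − a5 ≥ 2.
Adding all 3 inequalities: the left sides telescope to 0, and the right sides sum to (-3) + 2 + 2 = 1. So 0 ≥ 1, which is false.

Unsatisfiable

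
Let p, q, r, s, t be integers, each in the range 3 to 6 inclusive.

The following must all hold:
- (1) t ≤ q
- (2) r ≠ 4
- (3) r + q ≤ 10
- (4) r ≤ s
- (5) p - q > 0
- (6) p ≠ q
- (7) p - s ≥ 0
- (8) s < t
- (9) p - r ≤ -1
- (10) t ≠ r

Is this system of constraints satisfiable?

Constraints 1, 4, 5, 8, and 9 give r ≤ s, s < t, t ≤ q, q < p, p < r. Chaining: r ≤ s < t ≤ q < p < r, which forces r < r — impossible.

Unsatisfiable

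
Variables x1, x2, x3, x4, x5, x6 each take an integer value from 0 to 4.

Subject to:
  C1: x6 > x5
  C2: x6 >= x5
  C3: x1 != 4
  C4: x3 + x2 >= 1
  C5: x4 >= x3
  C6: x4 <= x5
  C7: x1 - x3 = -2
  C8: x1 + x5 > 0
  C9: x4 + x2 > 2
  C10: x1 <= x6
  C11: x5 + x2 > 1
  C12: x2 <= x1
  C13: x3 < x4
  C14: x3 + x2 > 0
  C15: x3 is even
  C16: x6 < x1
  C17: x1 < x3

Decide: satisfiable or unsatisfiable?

Constraints 1, 6, 13, 16, and 17 give x3 < x4, x4 ≤ x5, x5 < x6, x6 < x1, x1 < x3. Chaining: x3 < x4 ≤ x5 < x6 < x1 < x3, which forces x3 < x3 — impossible.

Unsatisfiable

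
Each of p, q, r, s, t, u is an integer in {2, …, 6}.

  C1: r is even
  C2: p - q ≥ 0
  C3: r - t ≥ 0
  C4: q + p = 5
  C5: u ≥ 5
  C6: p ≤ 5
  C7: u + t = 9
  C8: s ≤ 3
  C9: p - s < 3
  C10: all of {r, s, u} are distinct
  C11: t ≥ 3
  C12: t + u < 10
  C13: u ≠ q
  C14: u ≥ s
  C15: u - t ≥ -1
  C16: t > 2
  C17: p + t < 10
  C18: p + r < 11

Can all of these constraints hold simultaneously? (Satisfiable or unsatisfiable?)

Satisfiable

Try p = 3, q = 2, r = 6, s = 2, t = 4, u = 5.
Check constraint 2: p - q = 1; constraint 3: r - t = 2; constraint 4: q + p = 5. The remaining constraints are straightforward to verify.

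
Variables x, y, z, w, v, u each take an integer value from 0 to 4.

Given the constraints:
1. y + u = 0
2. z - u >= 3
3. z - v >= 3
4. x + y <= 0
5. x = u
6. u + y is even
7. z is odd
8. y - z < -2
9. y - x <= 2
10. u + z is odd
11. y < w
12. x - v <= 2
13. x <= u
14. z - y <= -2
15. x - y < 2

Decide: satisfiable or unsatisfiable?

Unsatisfiable

Constraints 3, 9, 12, and 14 give v − x ≥ -2, x − y ≥ -2, y − z ≥ 2, z − v ≥ 3.
Adding all 4 inequalities: the left sides telescope to 0, and the right sides sum to (-2) + (-2) + 2 + 3 = 1. So 0 ≥ 1, which is false.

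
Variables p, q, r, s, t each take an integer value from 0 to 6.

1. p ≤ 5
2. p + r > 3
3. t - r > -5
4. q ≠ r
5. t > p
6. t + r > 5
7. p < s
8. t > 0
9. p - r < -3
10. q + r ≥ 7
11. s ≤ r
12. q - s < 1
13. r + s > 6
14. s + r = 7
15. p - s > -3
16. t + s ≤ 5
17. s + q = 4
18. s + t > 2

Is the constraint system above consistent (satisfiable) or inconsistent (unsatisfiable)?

Satisfiable

Try p = 0, q = 2, r = 5, s = 2, t = 1.
Check constraint 2: p + r = 5; constraint 3: t - r = -4. The remaining constraints are straightforward to verify.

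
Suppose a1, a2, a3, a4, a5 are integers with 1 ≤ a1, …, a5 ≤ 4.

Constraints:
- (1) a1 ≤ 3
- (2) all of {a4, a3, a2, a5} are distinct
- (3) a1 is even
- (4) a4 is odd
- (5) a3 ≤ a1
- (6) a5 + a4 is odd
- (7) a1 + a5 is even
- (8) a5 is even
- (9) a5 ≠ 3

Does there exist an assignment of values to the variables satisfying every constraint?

The assignment a1 = 2, a2 = 1, a3 = 2, a4 = 3, a5 = 4 works:
  constraint 2 holds since values 3, 2, 1, 4 are distinct.
  constraint 3 holds since a1 = 2 is even.
  constraint 4 holds since a4 = 3 is odd.
The rest check out directly.

Satisfiable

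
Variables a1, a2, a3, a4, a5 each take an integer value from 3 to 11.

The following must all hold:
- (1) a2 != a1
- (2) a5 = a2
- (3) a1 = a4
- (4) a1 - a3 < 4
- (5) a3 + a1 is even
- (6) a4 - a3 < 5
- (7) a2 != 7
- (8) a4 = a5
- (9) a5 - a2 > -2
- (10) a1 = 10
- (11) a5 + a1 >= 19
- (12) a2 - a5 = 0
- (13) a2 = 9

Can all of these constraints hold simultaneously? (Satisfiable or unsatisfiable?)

Unsatisfiable

Constraint 10 fixes a1 = 10 and constraint 13 fixes a2 = 9. Constraints 2, 3, and 8 give a1 = a4 = a5 = a2, so a1 = a2. But 10 ≠ 9 — contradiction.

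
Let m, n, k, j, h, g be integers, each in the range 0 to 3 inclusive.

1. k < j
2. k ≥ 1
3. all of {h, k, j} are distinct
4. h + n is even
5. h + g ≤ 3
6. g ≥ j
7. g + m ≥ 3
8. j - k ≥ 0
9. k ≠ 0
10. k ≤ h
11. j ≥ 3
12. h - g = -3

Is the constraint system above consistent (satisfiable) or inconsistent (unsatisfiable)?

From constraints 2 and 10: h ≥ k ≥ 1. From constraints 6 and 11: g ≥ j ≥ 3. Hence h + g ≥ 4. But constraint 5 requires h + g ≤ 3, and 3 < 4. Contradiction.

Unsatisfiable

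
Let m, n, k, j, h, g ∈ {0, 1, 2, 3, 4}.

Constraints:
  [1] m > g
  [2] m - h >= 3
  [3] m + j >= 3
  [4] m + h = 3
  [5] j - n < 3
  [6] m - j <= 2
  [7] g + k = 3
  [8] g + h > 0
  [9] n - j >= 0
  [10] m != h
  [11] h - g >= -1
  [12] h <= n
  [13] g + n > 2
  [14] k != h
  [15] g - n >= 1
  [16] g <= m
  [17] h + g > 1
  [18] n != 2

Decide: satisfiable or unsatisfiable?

Constraints 2, 6, 9, 11, and 15 give m − h ≥ 3, h − g ≥ -1, g − n ≥ 1, n − j ≥ 0, j − m ≥ -2.
Adding all 5 inequalities: the left sides telescope to 0, and the right sides sum to 3 + (-1) + 1 + 0 + (-2) = 1. So 0 ≥ 1, which is false.

Unsatisfiable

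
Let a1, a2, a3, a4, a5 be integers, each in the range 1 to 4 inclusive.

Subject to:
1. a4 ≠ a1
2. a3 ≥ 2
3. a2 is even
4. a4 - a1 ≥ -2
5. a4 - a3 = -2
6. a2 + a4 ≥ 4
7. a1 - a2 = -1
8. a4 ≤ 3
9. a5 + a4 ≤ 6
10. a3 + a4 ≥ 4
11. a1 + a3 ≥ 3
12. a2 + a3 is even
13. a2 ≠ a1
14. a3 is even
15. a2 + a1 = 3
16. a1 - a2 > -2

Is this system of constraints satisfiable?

Satisfiable

Take a1 = 1, a2 = 2, a3 = 4, a4 = 2, a5 = 1. Then constraint 4: a4 - a1 = 1; constraint 5: a4 - a3 = -2, and every other listed constraint is also met.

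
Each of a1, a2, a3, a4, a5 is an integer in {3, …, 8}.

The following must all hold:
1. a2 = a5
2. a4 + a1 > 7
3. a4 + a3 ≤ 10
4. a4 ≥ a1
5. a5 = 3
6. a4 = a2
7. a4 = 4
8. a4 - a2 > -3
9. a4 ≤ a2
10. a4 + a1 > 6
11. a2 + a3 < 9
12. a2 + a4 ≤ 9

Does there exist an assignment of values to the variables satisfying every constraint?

Unsatisfiable

Constraint 7 fixes a4 = 4 and constraint 5 fixes a5 = 3. Constraints 1 and 6 give a4 = a2 = a5, so a4 = a5. But 4 ≠ 3 — contradiction.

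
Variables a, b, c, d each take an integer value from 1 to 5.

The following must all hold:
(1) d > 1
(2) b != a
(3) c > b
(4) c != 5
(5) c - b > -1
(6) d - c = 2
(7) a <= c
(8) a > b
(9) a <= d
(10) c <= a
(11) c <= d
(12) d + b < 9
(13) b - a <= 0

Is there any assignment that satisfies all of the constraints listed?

One satisfying assignment is a = 3, b = 1, c = 3, d = 5.
For the less obvious constraints — constraint 5: c - b = 2; constraint 6: d - c = 2; constraint 12: d + b = 6 — and the others hold by inspection.

Satisfiable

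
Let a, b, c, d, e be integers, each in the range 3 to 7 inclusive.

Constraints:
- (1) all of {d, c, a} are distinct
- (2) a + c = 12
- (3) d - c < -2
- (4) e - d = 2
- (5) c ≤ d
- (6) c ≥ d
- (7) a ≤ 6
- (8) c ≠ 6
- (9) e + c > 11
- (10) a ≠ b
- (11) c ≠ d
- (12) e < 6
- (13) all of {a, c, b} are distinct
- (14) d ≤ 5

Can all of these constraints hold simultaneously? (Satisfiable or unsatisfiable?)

From constraint 7: a ≤ 6. From constraints 5 and 14: c ≤ d ≤ 5. Hence a + c ≤ 11. But constraint 2 requires a + c = 12, and 12 > 11. Contradiction.

Unsatisfiable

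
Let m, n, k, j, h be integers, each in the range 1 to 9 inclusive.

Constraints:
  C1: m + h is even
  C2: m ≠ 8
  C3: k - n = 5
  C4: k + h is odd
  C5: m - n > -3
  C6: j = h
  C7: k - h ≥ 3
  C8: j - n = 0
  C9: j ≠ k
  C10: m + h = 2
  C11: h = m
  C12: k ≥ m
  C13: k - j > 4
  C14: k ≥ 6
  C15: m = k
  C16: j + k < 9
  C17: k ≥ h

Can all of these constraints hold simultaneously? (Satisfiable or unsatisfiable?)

Unsatisfiable

From constraints 6, 11, and 15, j = h = m = k, so j = k. But constraint 9 says j ≠ k. Contradiction.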